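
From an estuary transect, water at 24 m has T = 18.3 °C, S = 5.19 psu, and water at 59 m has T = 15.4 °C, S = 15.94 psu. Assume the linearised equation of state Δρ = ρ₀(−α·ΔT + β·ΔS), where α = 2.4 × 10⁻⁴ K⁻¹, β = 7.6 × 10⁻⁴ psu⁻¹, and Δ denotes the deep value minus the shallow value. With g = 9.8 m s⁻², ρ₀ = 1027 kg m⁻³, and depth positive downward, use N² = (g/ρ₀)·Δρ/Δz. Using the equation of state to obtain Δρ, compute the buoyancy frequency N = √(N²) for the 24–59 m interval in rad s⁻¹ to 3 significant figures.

ΔT = -2.9 K, ΔS = +10.75 psu (deep − shallow).
Δρ/ρ₀ = −αΔT + βΔS = 6.96 × 10⁻⁴ + 8.17 × 10⁻³ = 8.866 × 10⁻³, so Δρ ≈ 9.105 kg m⁻³.
N² = (g/ρ₀)·Δρ/Δz = g·(Δρ/ρ₀)/Δz = 9.8 × 8.866 × 10⁻³ / 35 = 2.4825 × 10⁻³ s⁻².
N = √(2.4825 × 10⁻³) = 0.049825 rad s⁻¹ ≈ 0.0498 rad s⁻¹.

0.0498 rad s⁻¹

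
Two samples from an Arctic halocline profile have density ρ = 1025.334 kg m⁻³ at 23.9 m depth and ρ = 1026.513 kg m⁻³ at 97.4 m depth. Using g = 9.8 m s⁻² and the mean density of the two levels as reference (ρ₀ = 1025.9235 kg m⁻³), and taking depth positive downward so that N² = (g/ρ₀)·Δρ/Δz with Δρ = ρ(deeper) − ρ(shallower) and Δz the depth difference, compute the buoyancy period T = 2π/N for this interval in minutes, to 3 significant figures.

Δρ = 1026.513 − 1025.334 = 1.179 kg m⁻³ over Δz = 97.4 − 23.9 = 73.5 m.
N² = (9.8/1025.9235) × (1.179/73.5) = 1.5323 × 10⁻⁴ s⁻².
N = √(1.5323 × 10⁻⁴) = 0.012379 rad s⁻¹, so T = 2π/N = 507.57 s = 8.4595 min ≈ 8.46 min.

8.46 min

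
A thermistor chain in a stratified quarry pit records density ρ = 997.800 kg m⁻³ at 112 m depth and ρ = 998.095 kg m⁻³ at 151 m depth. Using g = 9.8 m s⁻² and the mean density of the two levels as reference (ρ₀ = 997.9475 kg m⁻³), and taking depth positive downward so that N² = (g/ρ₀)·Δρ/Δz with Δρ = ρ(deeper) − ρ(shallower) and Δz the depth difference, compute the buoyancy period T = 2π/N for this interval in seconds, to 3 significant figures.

729 s

Δρ = 998.095 − 997.800 = 0.295 kg m⁻³ over Δz = 151 − 112 = 39 m.
N² = (9.8/997.9475) × (0.295/39) = 7.4281 × 10⁻⁵ s⁻².
N = √(7.4281 × 10⁻⁵) = 8.6186 × 10⁻³ rad s⁻¹, so T = 2π/N = 729.03 s ≈ 729 s.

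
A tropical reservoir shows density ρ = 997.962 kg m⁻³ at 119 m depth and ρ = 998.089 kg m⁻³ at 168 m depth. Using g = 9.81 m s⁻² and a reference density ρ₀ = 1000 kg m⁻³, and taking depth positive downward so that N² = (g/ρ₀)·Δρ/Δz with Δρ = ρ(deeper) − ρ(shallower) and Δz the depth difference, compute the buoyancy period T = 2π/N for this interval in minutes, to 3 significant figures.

Δρ = 998.089 − 997.962 = 0.127 kg m⁻³ over Δz = 168 − 119 = 49 m.
N² = (9.81/1000) × (0.127/49) = 2.5426 × 10⁻⁵ s⁻².
N = √(2.5426 × 10⁻⁵) = 5.0424 × 10⁻³ rad s⁻¹, so T = 2π/N = 1.2461 × 10³ s = 20.768 min ≈ 20.8 min.
N² > 0, so the interval is statically stable.

20.8 min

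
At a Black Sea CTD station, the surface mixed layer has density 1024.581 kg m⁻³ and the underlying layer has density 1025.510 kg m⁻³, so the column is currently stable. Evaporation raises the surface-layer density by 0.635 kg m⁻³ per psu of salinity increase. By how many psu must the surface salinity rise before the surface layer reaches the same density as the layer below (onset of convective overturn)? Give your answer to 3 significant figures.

Density deficit of the surface layer: 1025.510 − 1024.581 = 0.929 kg m⁻³.
Required change = 0.929 / 0.635 = 1.46 psu.

1.46 psu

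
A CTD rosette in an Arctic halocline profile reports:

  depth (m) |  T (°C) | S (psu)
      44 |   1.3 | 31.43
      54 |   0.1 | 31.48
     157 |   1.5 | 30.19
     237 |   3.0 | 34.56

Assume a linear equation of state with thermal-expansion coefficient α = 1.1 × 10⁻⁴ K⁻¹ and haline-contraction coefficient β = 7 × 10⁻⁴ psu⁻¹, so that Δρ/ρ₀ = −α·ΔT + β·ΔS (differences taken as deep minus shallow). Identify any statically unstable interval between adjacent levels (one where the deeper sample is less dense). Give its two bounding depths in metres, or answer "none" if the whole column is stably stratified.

54–157 m

Evaluate Δρ/ρ₀ = −αΔT + βΔS across each adjacent pair:
  44–54 m: −αΔT+βΔS = −(1.1 × 10⁻⁴)(-1.2)+(7 × 10⁻⁴)(+0.05) = 1.7 × 10⁻⁴ → stable
  54–157 m: −αΔT+βΔS = −(1.1 × 10⁻⁴)(+1.4)+(7 × 10⁻⁴)(-1.29) = -1.1 × 10⁻³ → UNSTABLE
  157–237 m: −αΔT+βΔS = −(1.1 × 10⁻⁴)(+1.5)+(7 × 10⁻⁴)(+4.37) = 2.9 × 10⁻³ → stable
The 54–157 m interval has Δρ < 0: lighter water underlies denser water.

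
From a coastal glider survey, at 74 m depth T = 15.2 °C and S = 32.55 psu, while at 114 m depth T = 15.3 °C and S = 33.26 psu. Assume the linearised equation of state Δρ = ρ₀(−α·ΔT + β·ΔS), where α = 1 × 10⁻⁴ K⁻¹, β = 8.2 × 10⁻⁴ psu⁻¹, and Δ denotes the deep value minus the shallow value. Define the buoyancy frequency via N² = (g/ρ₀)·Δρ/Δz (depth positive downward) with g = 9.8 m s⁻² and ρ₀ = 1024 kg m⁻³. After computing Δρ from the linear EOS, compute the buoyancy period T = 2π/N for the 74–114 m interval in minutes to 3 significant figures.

8.84 min

ΔT = +0.1 K, ΔS = +0.71 psu (deep − shallow).
Δρ/ρ₀ = −αΔT + βΔS = -1.00 × 10⁻⁵ + 5.822 × 10⁻⁴ = 5.722 × 10⁻⁴, so Δρ ≈ 0.5859 kg m⁻³.
N² = (g/ρ₀)·Δρ/Δz = g·(Δρ/ρ₀)/Δz = 9.8 × 5.722 × 10⁻⁴ / 40 = 1.4019 × 10⁻⁴ s⁻².
N = √(1.4019 × 10⁻⁴) = 0.011840 rad s⁻¹ → T = 2π/N = 530.67 s = 8.8445 min ≈ 8.84 min.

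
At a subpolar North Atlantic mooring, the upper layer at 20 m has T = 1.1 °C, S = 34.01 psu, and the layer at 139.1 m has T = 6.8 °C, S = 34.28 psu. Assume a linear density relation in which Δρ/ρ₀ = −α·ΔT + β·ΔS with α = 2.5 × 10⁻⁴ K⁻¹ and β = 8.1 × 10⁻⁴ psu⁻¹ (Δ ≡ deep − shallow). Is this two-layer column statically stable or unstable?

ΔT = 6.8 − 1.1 = +5.7 K and ΔS = 34.28 − 34.01 = +0.27 psu (deep − shallow).
−αΔT = -1.425 × 10⁻³; βΔS = 2.187 × 10⁻⁴; sum Δρ/ρ₀ = -1.2063 × 10⁻³.
Δρ/ρ₀ < 0, so Δρ < 0: deeper water is lighter → statically unstable; the column would overturn.

unstable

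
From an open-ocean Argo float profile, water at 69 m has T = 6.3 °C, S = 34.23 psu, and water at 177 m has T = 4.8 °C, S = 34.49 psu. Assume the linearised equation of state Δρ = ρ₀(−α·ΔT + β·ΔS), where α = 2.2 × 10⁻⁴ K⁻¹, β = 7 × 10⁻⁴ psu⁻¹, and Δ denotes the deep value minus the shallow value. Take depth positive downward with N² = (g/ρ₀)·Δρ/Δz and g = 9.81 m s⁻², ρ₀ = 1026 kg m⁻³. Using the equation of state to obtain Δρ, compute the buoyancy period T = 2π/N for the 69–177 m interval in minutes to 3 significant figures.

ΔT = -1.5 K, ΔS = +0.26 psu (deep − shallow).
Δρ/ρ₀ = −αΔT + βΔS = 3.30 × 10⁻⁴ + 1.82 × 10⁻⁴ = 5.12 × 10⁻⁴, so Δρ ≈ 0.5253 kg m⁻³.
N² = (g/ρ₀)·Δρ/Δz = g·(Δρ/ρ₀)/Δz = 9.81 × 5.12 × 10⁻⁴ / 108 = 4.6507 × 10⁻⁵ s⁻².
N = √(4.6507 × 10⁻⁵) = 6.8196 × 10⁻³ rad s⁻¹ → T = 2π/N = 921.34 s = 15.356 min ≈ 15.4 min.

15.4 min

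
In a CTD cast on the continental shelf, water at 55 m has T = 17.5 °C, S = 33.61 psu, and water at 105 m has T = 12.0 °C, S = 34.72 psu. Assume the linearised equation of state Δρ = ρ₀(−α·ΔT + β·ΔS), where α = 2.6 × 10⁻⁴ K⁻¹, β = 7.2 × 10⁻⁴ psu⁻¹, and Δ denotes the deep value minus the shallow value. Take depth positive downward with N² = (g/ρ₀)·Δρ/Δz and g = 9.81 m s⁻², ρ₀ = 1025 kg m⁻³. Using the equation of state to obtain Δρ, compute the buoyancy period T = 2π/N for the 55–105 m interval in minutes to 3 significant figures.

5.01 min

ΔT = -5.5 K, ΔS = +1.11 psu (deep − shallow).
Δρ/ρ₀ = −αΔT + βΔS = 1.43 × 10⁻³ + 7.992 × 10⁻⁴ = 2.2292 × 10⁻³, so Δρ ≈ 2.285 kg m⁻³.
N² = (g/ρ₀)·Δρ/Δz = g·(Δρ/ρ₀)/Δz = 9.81 × 2.2292 × 10⁻³ / 50 = 4.3737 × 10⁻⁴ s⁻².
N = √(4.3737 × 10⁻⁴) = 0.020913 rad s⁻¹ → T = 2π/N = 300.44 s = 5.0073 min ≈ 5.01 min.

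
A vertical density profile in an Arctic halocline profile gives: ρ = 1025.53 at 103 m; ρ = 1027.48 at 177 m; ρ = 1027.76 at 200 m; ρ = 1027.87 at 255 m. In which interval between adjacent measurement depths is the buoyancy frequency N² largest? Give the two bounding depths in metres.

Compute the density gradient over each adjacent pair:
  103–177 m: Δρ/Δz = 1.95/74 = 0.026 kg m⁻⁴
  177–200 m: Δρ/Δz = 0.28/23 = 0.012 kg m⁻⁴
  200–255 m: Δρ/Δz = 0.11/55 = 2.0 × 10⁻³ kg m⁻⁴
The largest gradient is in the 103–177 m interval — the pycnocline.

103–177 m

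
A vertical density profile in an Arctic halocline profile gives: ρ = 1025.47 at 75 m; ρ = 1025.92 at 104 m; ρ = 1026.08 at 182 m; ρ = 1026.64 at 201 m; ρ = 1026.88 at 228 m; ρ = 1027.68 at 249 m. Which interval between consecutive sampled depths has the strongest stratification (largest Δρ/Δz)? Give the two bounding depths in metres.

228–249 m

Compute the density gradient over each adjacent pair:
  75–104 m: Δρ/Δz = 0.45/29 = 0.016 kg m⁻⁴
  104–182 m: Δρ/Δz = 0.16/78 = 2.1 × 10⁻³ kg m⁻⁴
  182–201 m: Δρ/Δz = 0.56/19 = 0.029 kg m⁻⁴
  201–228 m: Δρ/Δz = 0.24/27 = 8.9 × 10⁻³ kg m⁻⁴
  228–249 m: Δρ/Δz = 0.80/21 = 0.038 kg m⁻⁴
The largest gradient is in the 228–249 m interval — the pycnocline.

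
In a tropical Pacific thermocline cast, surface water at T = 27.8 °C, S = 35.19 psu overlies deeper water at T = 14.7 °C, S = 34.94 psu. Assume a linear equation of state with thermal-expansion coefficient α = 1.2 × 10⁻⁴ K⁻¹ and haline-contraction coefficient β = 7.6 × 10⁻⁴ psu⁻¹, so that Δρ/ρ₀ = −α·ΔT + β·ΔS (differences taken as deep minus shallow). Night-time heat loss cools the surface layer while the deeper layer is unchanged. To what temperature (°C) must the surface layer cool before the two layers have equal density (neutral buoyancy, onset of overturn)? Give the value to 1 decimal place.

Neutral buoyancy requires Δρ = 0, i.e. −α(T_deep − T_surf′) + β(S_deep − S_surf) = 0.
T_surf′ = T_deep − (β/α)·ΔS = 14.7 − (7.6 × 10⁻⁴/1.2 × 10⁻⁴)·(-0.25) = 16.283 °C.
Cooling required: 27.8 − (16.283) = 11.517 °C.

16.3 °C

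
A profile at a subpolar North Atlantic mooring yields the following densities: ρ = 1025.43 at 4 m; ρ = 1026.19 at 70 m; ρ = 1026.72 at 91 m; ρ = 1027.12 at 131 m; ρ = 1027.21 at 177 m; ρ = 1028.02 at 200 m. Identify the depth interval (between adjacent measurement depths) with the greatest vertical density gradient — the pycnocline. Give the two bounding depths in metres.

177–200 m

Compute the density gradient over each adjacent pair:
  4–70 m: Δρ/Δz = 0.76/66 = 0.012 kg m⁻⁴
  70–91 m: Δρ/Δz = 0.53/21 = 0.025 kg m⁻⁴
  91–131 m: Δρ/Δz = 0.40/40 = 0.010 kg m⁻⁴
  131–177 m: Δρ/Δz = 0.09/46 = 2.0 × 10⁻³ kg m⁻⁴
  177–200 m: Δρ/Δz = 0.81/23 = 0.035 kg m⁻⁴
The largest gradient is in the 177–200 m interval — the pycnocline.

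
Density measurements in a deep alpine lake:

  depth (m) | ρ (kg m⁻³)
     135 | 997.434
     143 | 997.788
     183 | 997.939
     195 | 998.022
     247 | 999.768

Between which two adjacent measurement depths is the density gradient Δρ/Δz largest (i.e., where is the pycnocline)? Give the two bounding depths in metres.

135–143 m

Compute the density gradient over each adjacent pair:
  135–143 m: Δρ/Δz = 0.354/8 = 0.044 kg m⁻⁴
  143–183 m: Δρ/Δz = 0.151/40 = 3.8 × 10⁻³ kg m⁻⁴
  183–195 m: Δρ/Δz = 0.083/12 = 6.9 × 10⁻³ kg m⁻⁴
  195–247 m: Δρ/Δz = 1.746/52 = 0.034 kg m⁻⁴
The largest gradient is in the 135–143 m interval — the pycnocline.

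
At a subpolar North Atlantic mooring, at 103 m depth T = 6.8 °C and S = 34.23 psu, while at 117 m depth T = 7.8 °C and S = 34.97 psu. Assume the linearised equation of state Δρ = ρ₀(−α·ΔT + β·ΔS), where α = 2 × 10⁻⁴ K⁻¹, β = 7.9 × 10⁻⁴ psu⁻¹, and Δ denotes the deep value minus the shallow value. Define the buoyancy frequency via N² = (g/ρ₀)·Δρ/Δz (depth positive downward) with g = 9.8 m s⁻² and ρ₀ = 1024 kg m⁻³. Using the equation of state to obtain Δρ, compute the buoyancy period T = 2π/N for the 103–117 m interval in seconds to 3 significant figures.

ΔT = +1.0 K, ΔS = +0.74 psu (deep − shallow).
Δρ/ρ₀ = −αΔT + βΔS = -2.00 × 10⁻⁴ + 5.846 × 10⁻⁴ = 3.846 × 10⁻⁴, so Δρ ≈ 0.3938 kg m⁻³.
N² = (g/ρ₀)·Δρ/Δz = g·(Δρ/ρ₀)/Δz = 9.8 × 3.846 × 10⁻⁴ / 14 = 2.6922 × 10⁻⁴ s⁻².
N = √(2.6922 × 10⁻⁴) = 0.016408 rad s⁻¹ → T = 2π/N = 382.93 s ≈ 383 s.

383 s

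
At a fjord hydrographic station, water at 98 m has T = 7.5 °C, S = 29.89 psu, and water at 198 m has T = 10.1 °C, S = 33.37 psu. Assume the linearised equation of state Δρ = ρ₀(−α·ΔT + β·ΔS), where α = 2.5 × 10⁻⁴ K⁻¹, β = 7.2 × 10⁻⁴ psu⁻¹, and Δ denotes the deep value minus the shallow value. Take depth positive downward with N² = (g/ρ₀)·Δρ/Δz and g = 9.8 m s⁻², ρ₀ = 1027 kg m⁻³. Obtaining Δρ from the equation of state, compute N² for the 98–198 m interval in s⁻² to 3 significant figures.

1.82 × 10⁻⁴ s⁻²

ΔT = +2.6 K, ΔS = +3.48 psu (deep − shallow).
Δρ/ρ₀ = −αΔT + βΔS = -6.50 × 10⁻⁴ + 2.5056 × 10⁻³ = 1.8556 × 10⁻³, so Δρ ≈ 1.906 kg m⁻³.
N² = (g/ρ₀)·Δρ/Δz = g·(Δρ/ρ₀)/Δz = 9.8 × 1.8556 × 10⁻³ / 100 = 1.8185 × 10⁻⁴ s⁻² ≈ 1.82 × 10⁻⁴ s⁻².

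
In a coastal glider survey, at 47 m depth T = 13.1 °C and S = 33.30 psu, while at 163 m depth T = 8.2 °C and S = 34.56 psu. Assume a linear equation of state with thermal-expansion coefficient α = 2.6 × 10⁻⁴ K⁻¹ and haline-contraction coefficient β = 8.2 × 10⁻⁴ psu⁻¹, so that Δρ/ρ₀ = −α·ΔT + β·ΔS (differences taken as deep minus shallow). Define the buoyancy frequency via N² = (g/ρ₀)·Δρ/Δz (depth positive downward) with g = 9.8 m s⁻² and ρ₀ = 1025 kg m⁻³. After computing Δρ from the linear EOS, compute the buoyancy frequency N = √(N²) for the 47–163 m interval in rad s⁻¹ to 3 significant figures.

0.0140 rad s⁻¹

ΔT = -4.9 K, ΔS = +1.26 psu (deep − shallow).
Δρ/ρ₀ = −αΔT + βΔS = 1.274 × 10⁻³ + 1.0332 × 10⁻³ = 2.3072 × 10⁻³, so Δρ ≈ 2.365 kg m⁻³.
N² = (g/ρ₀)·Δρ/Δz = g·(Δρ/ρ₀)/Δz = 9.8 × 2.3072 × 10⁻³ / 116 = 1.9492 × 10⁻⁴ s⁻².
N = √(1.9492 × 10⁻⁴) = 0.013961 rad s⁻¹ ≈ 0.0140 rad s⁻¹.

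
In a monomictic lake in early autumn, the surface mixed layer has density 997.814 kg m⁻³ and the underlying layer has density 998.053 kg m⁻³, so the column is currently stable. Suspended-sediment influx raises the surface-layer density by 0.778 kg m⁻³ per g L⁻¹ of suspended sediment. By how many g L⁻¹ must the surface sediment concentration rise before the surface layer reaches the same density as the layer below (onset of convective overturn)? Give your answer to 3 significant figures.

0.307 g L⁻¹

Density deficit of the surface layer: 998.053 − 997.814 = 0.239 kg m⁻³.
Required change = 0.239 / 0.778 = 0.307 g L⁻¹.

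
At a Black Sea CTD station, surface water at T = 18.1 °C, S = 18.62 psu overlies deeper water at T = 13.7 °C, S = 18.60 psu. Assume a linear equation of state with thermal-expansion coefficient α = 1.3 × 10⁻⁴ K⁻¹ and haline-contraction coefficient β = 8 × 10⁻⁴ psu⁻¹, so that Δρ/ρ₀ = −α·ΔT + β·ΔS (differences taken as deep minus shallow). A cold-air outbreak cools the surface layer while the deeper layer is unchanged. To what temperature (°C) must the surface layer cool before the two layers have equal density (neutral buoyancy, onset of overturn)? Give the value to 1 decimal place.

13.8 °C

Neutral buoyancy requires Δρ = 0, i.e. −α(T_deep − T_surf′) + β(S_deep − S_surf) = 0.
T_surf′ = T_deep − (β/α)·ΔS = 13.7 − (8 × 10⁻⁴/1.3 × 10⁻⁴)·(-0.02) = 13.823 °C.
Cooling required: 18.1 − (13.823) = 4.277 °C.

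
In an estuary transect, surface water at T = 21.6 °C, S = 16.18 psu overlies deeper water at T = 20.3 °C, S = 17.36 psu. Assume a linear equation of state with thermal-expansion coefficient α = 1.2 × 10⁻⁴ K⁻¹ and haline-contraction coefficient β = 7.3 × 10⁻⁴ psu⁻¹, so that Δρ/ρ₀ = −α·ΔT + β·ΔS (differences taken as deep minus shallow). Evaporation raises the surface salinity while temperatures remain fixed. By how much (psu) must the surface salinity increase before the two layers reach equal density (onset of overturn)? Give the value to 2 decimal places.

Neutral buoyancy requires −α(T_deep − T_surf) + β(S_deep − S_surf′) = 0.
S_surf′ = S_deep − (α/β)·ΔT = 17.36 − (1.2 × 10⁻⁴/7.3 × 10⁻⁴)·(-1.3) = 17.5737 psu.
Increase required: 17.5737 − 16.18 = 1.3937 psu.

1.39 psu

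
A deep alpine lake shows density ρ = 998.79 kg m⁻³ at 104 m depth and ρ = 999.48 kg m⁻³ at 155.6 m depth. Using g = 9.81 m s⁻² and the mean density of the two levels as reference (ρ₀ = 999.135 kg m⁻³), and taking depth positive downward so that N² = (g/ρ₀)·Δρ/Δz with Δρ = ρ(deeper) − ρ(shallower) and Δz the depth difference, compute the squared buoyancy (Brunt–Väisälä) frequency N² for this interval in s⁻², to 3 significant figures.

Δρ = 999.48 − 998.79 = 0.69 kg m⁻³ over Δz = 155.6 − 104 = 51.6 m.
N² = (9.81/999.135) × (0.69/51.6) = 1.3129 × 10⁻⁴ s⁻² ≈ 1.31 × 10⁻⁴ s⁻².

1.31 × 10⁻⁴ s⁻²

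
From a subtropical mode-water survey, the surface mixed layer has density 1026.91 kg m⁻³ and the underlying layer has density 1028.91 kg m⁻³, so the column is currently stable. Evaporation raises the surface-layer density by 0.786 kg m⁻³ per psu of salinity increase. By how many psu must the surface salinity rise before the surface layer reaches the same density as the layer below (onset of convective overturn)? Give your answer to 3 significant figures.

Density deficit of the surface layer: 1028.91 − 1026.91 = 2.0 kg m⁻³.
Required change = 2.0 / 0.786 = 2.54 psu.

2.54 psu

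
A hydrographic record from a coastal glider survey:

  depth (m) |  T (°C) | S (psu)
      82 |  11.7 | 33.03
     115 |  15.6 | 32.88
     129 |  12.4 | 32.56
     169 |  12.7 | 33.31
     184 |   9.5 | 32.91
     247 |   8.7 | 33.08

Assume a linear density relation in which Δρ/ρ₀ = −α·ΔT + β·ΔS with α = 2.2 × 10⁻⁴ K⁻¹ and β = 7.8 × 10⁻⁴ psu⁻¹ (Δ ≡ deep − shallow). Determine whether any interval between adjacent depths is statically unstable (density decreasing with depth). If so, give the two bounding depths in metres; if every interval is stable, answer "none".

82–115 m

Evaluate Δρ/ρ₀ = −αΔT + βΔS across each adjacent pair:
  82–115 m: −αΔT+βΔS = −(2.2 × 10⁻⁴)(+3.9)+(7.8 × 10⁻⁴)(-0.15) = -9.8 × 10⁻⁴ → UNSTABLE
  115–129 m: −αΔT+βΔS = −(2.2 × 10⁻⁴)(-3.2)+(7.8 × 10⁻⁴)(-0.32) = 4.5 × 10⁻⁴ → stable
  129–169 m: −αΔT+βΔS = −(2.2 × 10⁻⁴)(+0.3)+(7.8 × 10⁻⁴)(+0.75) = 5.2 × 10⁻⁴ → stable
  169–184 m: −αΔT+βΔS = −(2.2 × 10⁻⁴)(-3.2)+(7.8 × 10⁻⁴)(-0.40) = 3.9 × 10⁻⁴ → stable
  184–247 m: −αΔT+βΔS = −(2.2 × 10⁻⁴)(-0.8)+(7.8 × 10⁻⁴)(+0.17) = 3.1 × 10⁻⁴ → stable
The 82–115 m interval has Δρ < 0: lighter water underlies denser water.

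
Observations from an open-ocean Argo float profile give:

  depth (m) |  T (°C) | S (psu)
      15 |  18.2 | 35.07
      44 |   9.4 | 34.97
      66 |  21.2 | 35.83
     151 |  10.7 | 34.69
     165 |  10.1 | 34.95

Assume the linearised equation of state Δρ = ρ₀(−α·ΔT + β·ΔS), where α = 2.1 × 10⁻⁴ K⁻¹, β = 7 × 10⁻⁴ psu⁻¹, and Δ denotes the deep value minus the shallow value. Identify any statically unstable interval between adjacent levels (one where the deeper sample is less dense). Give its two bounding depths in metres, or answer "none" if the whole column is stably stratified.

44–66 m

Evaluate Δρ/ρ₀ = −αΔT + βΔS across each adjacent pair:
  15–44 m: −αΔT+βΔS = −(2.1 × 10⁻⁴)(-8.8)+(7 × 10⁻⁴)(-0.10) = 1.8 × 10⁻³ → stable
  44–66 m: −αΔT+βΔS = −(2.1 × 10⁻⁴)(+11.8)+(7 × 10⁻⁴)(+0.86) = -1.9 × 10⁻³ → UNSTABLE
  66–151 m: −αΔT+βΔS = −(2.1 × 10⁻⁴)(-10.5)+(7 × 10⁻⁴)(-1.14) = 1.4 × 10⁻³ → stable
  151–165 m: −αΔT+βΔS = −(2.1 × 10⁻⁴)(-0.6)+(7 × 10⁻⁴)(+0.26) = 3.1 × 10⁻⁴ → stable
The 44–66 m interval has Δρ < 0: lighter water underlies denser water.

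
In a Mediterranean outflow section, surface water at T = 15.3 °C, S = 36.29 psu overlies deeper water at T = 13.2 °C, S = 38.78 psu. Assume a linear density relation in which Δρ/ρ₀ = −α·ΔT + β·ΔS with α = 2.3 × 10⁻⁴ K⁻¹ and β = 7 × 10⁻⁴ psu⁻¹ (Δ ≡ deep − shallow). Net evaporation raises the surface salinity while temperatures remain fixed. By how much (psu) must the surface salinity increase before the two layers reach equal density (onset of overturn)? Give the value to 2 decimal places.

Neutral buoyancy requires −α(T_deep − T_surf) + β(S_deep − S_surf′) = 0.
S_surf′ = S_deep − (α/β)·ΔT = 38.78 − (2.3 × 10⁻⁴/7 × 10⁻⁴)·(-2.1) = 39.4700 psu.
Increase required: 39.4700 − 36.29 = 3.1800 psu.

3.18 psu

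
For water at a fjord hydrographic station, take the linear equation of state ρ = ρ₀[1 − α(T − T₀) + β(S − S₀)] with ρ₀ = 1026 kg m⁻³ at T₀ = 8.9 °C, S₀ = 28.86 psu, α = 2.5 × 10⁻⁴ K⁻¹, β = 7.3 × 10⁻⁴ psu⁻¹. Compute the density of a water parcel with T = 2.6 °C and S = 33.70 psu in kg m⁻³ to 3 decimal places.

1031.241 kg m⁻³

T − T₀ = -6.3 K, S − S₀ = +4.84 psu.
Bracket = 1 − α·(-6.3) + β·(+4.84) = 1 + (5.1082 × 10⁻³) = 1.0051082.
ρ = 1026 × 1.0051082 = 1031.241 kg m⁻³.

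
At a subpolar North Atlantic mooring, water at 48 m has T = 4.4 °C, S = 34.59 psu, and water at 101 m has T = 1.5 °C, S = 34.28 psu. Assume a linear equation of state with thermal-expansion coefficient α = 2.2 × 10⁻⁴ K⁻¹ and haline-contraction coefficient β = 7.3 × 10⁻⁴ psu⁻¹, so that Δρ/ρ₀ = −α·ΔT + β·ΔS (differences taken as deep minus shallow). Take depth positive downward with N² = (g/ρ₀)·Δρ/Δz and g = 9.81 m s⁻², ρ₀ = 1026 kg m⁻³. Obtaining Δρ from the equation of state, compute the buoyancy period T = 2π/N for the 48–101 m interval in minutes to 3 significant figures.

ΔT = -2.9 K, ΔS = -0.31 psu (deep − shallow).
Δρ/ρ₀ = −αΔT + βΔS = 6.38 × 10⁻⁴ − 2.263 × 10⁻⁴ = 4.117 × 10⁻⁴, so Δρ ≈ 0.4224 kg m⁻³.
N² = (g/ρ₀)·Δρ/Δz = g·(Δρ/ρ₀)/Δz = 9.81 × 4.117 × 10⁻⁴ / 53 = 7.6203 × 10⁻⁵ s⁻².
N = √(7.6203 × 10⁻⁵) = 8.7294 × 10⁻³ rad s⁻¹ → T = 2π/N = 719.77 s = 11.996 min ≈ 12.0 min.

12.0 min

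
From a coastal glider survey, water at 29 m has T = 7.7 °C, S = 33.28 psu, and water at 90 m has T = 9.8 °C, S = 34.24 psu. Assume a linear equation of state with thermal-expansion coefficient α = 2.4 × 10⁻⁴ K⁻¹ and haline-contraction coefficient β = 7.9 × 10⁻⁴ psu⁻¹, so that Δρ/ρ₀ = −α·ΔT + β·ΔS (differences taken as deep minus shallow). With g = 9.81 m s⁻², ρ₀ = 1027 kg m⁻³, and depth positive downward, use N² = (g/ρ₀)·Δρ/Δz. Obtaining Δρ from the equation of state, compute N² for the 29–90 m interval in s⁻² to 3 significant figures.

ΔT = +2.1 K, ΔS = +0.96 psu (deep − shallow).
Δρ/ρ₀ = −αΔT + βΔS = -5.04 × 10⁻⁴ + 7.584 × 10⁻⁴ = 2.544 × 10⁻⁴, so Δρ ≈ 0.2613 kg m⁻³.
N² = (g/ρ₀)·Δρ/Δz = g·(Δρ/ρ₀)/Δz = 9.81 × 2.544 × 10⁻⁴ / 61 = 4.0913 × 10⁻⁵ s⁻² ≈ 4.09 × 10⁻⁵ s⁻².

4.09 × 10⁻⁵ s⁻²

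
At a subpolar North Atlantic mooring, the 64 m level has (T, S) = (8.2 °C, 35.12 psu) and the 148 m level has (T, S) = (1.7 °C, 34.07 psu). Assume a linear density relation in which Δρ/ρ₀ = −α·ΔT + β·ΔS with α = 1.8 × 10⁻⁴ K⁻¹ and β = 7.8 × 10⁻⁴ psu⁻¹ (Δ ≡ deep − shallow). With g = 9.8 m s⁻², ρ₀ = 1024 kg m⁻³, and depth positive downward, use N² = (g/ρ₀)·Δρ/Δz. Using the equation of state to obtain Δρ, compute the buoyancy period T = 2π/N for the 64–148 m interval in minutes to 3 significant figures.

16.4 min

ΔT = -6.5 K, ΔS = -1.05 psu (deep − shallow).
Δρ/ρ₀ = −αΔT + βΔS = 1.17 × 10⁻³ − 8.19 × 10⁻⁴ = 3.51 × 10⁻⁴, so Δρ ≈ 0.3594 kg m⁻³.
N² = (g/ρ₀)·Δρ/Δz = g·(Δρ/ρ₀)/Δz = 9.8 × 3.51 × 10⁻⁴ / 84 = 4.0950 × 10⁻⁵ s⁻².
N = √(4.0950 × 10⁻⁵) = 6.3992 × 10⁻³ rad s⁻¹ → T = 2π/N = 981.87 s = 16.364 min ≈ 16.4 min.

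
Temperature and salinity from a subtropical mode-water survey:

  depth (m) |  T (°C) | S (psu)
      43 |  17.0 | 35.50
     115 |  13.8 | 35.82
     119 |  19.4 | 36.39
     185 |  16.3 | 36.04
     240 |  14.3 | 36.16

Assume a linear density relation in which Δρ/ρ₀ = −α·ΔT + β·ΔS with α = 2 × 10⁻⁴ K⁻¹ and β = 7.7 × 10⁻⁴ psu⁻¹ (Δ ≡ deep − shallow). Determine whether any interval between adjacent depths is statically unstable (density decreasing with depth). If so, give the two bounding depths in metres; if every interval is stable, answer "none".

115–119 m

Evaluate Δρ/ρ₀ = −αΔT + βΔS across each adjacent pair:
  43–115 m: −αΔT+βΔS = −(2 × 10⁻⁴)(-3.2)+(7.7 × 10⁻⁴)(+0.32) = 8.9 × 10⁻⁴ → stable
  115–119 m: −αΔT+βΔS = −(2 × 10⁻⁴)(+5.6)+(7.7 × 10⁻⁴)(+0.57) = -6.8 × 10⁻⁴ → UNSTABLE
  119–185 m: −αΔT+βΔS = −(2 × 10⁻⁴)(-3.1)+(7.7 × 10⁻⁴)(-0.35) = 3.5 × 10⁻⁴ → stable
  185–240 m: −αΔT+βΔS = −(2 × 10⁻⁴)(-2.0)+(7.7 × 10⁻⁴)(+0.12) = 4.9 × 10⁻⁴ → stable
The 115–119 m interval has Δρ < 0: lighter water underlies denser water.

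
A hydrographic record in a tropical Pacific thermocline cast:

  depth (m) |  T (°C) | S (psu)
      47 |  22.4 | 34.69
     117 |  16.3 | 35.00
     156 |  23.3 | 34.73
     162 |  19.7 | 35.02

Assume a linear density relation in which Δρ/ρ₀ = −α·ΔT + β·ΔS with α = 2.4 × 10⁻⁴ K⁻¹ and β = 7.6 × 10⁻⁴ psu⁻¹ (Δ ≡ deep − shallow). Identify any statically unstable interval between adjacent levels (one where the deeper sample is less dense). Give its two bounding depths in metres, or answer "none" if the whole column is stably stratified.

Evaluate Δρ/ρ₀ = −αΔT + βΔS across each adjacent pair:
  47–117 m: −αΔT+βΔS = −(2.4 × 10⁻⁴)(-6.1)+(7.6 × 10⁻⁴)(+0.31) = 1.7 × 10⁻³ → stable
  117–156 m: −αΔT+βΔS = −(2.4 × 10⁻⁴)(+7.0)+(7.6 × 10⁻⁴)(-0.27) = -1.9 × 10⁻³ → UNSTABLE
  156–162 m: −αΔT+βΔS = −(2.4 × 10⁻⁴)(-3.6)+(7.6 × 10⁻⁴)(+0.29) = 1.1 × 10⁻³ → stable
The 117–156 m interval has Δρ < 0: lighter water underlies denser water.

117–156 m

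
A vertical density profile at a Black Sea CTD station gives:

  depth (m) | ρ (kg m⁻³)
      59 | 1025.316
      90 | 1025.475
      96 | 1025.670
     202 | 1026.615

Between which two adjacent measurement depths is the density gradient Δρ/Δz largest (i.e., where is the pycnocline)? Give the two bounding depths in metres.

90–96 m

Compute the density gradient over each adjacent pair:
  59–90 m: Δρ/Δz = 0.159/31 = 5.1 × 10⁻³ kg m⁻⁴
  90–96 m: Δρ/Δz = 0.195/6 = 0.033 kg m⁻⁴
  96–202 m: Δρ/Δz = 0.945/106 = 8.9 × 10⁻³ kg m⁻⁴
The largest gradient is in the 90–96 m interval — the pycnocline.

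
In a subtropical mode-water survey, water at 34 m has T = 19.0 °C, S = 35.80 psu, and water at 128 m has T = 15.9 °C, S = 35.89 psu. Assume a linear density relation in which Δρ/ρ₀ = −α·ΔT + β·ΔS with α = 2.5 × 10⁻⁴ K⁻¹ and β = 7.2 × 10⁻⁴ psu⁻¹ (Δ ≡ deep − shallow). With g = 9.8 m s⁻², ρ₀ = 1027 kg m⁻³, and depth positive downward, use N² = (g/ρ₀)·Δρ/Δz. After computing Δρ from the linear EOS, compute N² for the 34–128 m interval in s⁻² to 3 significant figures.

ΔT = -3.1 K, ΔS = +0.09 psu (deep − shallow).
Δρ/ρ₀ = −αΔT + βΔS = 7.75 × 10⁻⁴ + 6.48 × 10⁻⁵ = 8.398 × 10⁻⁴, so Δρ ≈ 0.8625 kg m⁻³.
N² = (g/ρ₀)·Δρ/Δz = g·(Δρ/ρ₀)/Δz = 9.8 × 8.398 × 10⁻⁴ / 94 = 8.7554 × 10⁻⁵ s⁻² ≈ 8.76 × 10⁻⁵ s⁻².

8.76 × 10⁻⁵ s⁻²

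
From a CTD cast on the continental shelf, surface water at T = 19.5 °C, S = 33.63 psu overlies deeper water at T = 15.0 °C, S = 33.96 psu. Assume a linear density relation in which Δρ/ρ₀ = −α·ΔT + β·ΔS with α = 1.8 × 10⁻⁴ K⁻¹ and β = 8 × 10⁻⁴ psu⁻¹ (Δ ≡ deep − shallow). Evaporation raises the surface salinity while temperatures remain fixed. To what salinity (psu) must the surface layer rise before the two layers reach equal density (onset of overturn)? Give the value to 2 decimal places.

34.97 psu

Neutral buoyancy requires −α(T_deep − T_surf) + β(S_deep − S_surf′) = 0.
S_surf′ = S_deep − (α/β)·ΔT = 33.96 − (1.8 × 10⁻⁴/8 × 10⁻⁴)·(-4.5) = 34.9725 psu.
Increase required: 34.9725 − 33.63 = 1.3425 psu.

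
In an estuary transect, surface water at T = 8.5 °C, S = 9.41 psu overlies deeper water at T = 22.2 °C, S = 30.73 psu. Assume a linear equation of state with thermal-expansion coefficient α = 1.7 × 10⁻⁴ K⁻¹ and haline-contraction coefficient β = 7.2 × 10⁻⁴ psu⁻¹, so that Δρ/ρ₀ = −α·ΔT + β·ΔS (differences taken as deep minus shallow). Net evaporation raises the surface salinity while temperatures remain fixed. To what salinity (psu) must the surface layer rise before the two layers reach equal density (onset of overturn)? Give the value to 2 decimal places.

27.50 psu

Neutral buoyancy requires −α(T_deep − T_surf) + β(S_deep − S_surf′) = 0.
S_surf′ = S_deep − (α/β)·ΔT = 30.73 − (1.7 × 10⁻⁴/7.2 × 10⁻⁴)·(+13.7) = 27.4953 psu.
Increase required: 27.4953 − 9.41 = 18.0853 psu.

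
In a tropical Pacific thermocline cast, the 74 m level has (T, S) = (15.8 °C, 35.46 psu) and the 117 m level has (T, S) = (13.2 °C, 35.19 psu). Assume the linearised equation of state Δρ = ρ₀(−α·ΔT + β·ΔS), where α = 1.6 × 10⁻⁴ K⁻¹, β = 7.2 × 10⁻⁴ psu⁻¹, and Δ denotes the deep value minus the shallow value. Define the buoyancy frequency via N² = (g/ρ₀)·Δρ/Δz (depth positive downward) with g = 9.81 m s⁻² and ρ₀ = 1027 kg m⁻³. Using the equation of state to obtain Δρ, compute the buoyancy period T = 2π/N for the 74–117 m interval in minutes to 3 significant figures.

14.7 min

ΔT = -2.6 K, ΔS = -0.27 psu (deep − shallow).
Δρ/ρ₀ = −αΔT + βΔS = 4.16 × 10⁻⁴ − 1.944 × 10⁻⁴ = 2.216 × 10⁻⁴, so Δρ ≈ 0.2276 kg m⁻³.
N² = (g/ρ₀)·Δρ/Δz = g·(Δρ/ρ₀)/Δz = 9.81 × 2.216 × 10⁻⁴ / 43 = 5.0556 × 10⁻⁵ s⁻².
N = √(5.0556 × 10⁻⁵) = 7.1103 × 10⁻³ rad s⁻¹ → T = 2π/N = 883.67 s = 14.728 min ≈ 14.7 min.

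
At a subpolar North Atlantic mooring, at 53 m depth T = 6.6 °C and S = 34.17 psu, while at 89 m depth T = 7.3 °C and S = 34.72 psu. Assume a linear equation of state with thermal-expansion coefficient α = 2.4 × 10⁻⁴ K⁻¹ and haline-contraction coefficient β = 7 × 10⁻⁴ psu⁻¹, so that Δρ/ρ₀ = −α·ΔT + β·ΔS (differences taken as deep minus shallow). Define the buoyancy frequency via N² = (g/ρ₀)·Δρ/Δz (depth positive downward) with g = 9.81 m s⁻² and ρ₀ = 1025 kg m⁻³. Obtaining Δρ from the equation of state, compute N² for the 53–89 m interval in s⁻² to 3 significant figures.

5.91 × 10⁻⁵ s⁻²

ΔT = +0.7 K, ΔS = +0.55 psu (deep − shallow).
Δρ/ρ₀ = −αΔT + βΔS = -1.68 × 10⁻⁴ + 3.85 × 10⁻⁴ = 2.17 × 10⁻⁴, so Δρ ≈ 0.2224 kg m⁻³.
N² = (g/ρ₀)·Δρ/Δz = g·(Δρ/ρ₀)/Δz = 9.81 × 2.17 × 10⁻⁴ / 36 = 5.9133 × 10⁻⁵ s⁻² ≈ 5.91 × 10⁻⁵ s⁻².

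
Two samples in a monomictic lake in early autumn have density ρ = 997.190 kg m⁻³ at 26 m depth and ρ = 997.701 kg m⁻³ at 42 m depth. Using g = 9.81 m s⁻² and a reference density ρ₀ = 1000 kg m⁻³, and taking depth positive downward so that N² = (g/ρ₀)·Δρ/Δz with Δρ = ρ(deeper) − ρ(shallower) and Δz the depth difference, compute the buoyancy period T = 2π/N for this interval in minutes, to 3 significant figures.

Δρ = 997.701 − 997.190 = 0.511 kg m⁻³ over Δz = 42 − 26 = 16 m.
N² = (9.81/1000) × (0.511/16) = 3.1331 × 10⁻⁴ s⁻².
N = √(3.1331 × 10⁻⁴) = 0.017701 rad s⁻¹, so T = 2π/N = 354.96 s = 5.9160 min ≈ 5.92 min.

5.92 min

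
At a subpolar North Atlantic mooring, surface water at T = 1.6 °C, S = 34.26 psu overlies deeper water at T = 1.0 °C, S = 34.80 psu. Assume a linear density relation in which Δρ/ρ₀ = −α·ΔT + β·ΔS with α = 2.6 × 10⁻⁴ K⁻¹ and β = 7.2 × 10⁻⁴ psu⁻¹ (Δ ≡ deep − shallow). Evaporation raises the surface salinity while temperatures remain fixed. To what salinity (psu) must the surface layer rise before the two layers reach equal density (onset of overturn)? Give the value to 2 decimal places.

35.02 psu

Neutral buoyancy requires −α(T_deep − T_surf) + β(S_deep − S_surf′) = 0.
S_surf′ = S_deep − (α/β)·ΔT = 34.80 − (2.6 × 10⁻⁴/7.2 × 10⁻⁴)·(-0.6) = 35.0167 psu.
Increase required: 35.0167 − 34.26 = 0.7567 psu.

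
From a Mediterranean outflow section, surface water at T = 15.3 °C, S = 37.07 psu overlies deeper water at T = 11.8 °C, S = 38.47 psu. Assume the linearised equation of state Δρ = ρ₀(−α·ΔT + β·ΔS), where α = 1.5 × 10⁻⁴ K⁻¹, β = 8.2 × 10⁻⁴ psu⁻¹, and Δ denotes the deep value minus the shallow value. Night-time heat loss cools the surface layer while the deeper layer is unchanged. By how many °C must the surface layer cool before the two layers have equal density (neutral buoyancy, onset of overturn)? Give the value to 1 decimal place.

11.2 °C

Neutral buoyancy requires Δρ = 0, i.e. −α(T_deep − T_surf′) + β(S_deep − S_surf) = 0.
T_surf′ = T_deep − (β/α)·ΔS = 11.8 − (8.2 × 10⁻⁴/1.5 × 10⁻⁴)·(+1.40) = 4.147 °C.
Cooling required: 15.3 − (4.147) = 11.153 °C.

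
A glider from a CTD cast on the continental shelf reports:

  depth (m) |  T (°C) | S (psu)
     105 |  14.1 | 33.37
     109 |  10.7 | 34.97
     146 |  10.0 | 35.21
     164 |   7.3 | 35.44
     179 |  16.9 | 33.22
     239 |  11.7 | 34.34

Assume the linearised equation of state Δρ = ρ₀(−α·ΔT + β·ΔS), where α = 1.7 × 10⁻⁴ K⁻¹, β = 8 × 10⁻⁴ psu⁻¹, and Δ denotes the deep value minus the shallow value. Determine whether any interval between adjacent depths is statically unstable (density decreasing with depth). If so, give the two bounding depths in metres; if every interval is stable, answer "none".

Evaluate Δρ/ρ₀ = −αΔT + βΔS across each adjacent pair:
  105–109 m: −αΔT+βΔS = −(1.7 × 10⁻⁴)(-3.4)+(8 × 10⁻⁴)(+1.60) = 1.9 × 10⁻³ → stable
  109–146 m: −αΔT+βΔS = −(1.7 × 10⁻⁴)(-0.7)+(8 × 10⁻⁴)(+0.24) = 3.1 × 10⁻⁴ → stable
  146–164 m: −αΔT+βΔS = −(1.7 × 10⁻⁴)(-2.7)+(8 × 10⁻⁴)(+0.23) = 6.4 × 10⁻⁴ → stable
  164–179 m: −αΔT+βΔS = −(1.7 × 10⁻⁴)(+9.6)+(8 × 10⁻⁴)(-2.22) = -3.4 × 10⁻³ → UNSTABLE
  179–239 m: −αΔT+βΔS = −(1.7 × 10⁻⁴)(-5.2)+(8 × 10⁻⁴)(+1.12) = 1.8 × 10⁻³ → stable
The 164–179 m interval has Δρ < 0: lighter water underlies denser water.

164–179 m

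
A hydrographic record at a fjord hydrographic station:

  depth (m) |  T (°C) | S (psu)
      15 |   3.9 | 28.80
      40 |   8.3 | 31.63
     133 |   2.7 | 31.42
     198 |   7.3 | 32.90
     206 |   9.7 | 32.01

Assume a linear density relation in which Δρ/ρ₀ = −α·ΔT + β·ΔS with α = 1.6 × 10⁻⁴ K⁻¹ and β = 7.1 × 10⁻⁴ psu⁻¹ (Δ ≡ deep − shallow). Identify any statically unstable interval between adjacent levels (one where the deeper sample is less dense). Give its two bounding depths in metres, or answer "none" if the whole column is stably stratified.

198–206 m

Evaluate Δρ/ρ₀ = −αΔT + βΔS across each adjacent pair:
  15–40 m: −αΔT+βΔS = −(1.6 × 10⁻⁴)(+4.4)+(7.1 × 10⁻⁴)(+2.83) = 1.3 × 10⁻³ → stable
  40–133 m: −αΔT+βΔS = −(1.6 × 10⁻⁴)(-5.6)+(7.1 × 10⁻⁴)(-0.21) = 7.5 × 10⁻⁴ → stable
  133–198 m: −αΔT+βΔS = −(1.6 × 10⁻⁴)(+4.6)+(7.1 × 10⁻⁴)(+1.48) = 3.1 × 10⁻⁴ → stable
  198–206 m: −αΔT+βΔS = −(1.6 × 10⁻⁴)(+2.4)+(7.1 × 10⁻⁴)(-0.89) = -1.0 × 10⁻³ → UNSTABLE
The 198–206 m interval has Δρ < 0: lighter water underlies denser water.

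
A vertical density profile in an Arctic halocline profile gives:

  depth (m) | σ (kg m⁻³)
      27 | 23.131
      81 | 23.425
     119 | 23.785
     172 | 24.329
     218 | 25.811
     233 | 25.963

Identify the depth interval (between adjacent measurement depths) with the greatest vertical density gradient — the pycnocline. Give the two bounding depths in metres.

172–218 m

Compute the density gradient over each adjacent pair:
  27–81 m: Δρ/Δz = 0.294/54 = 5.4 × 10⁻³ kg m⁻⁴
  81–119 m: Δρ/Δz = 0.360/38 = 9.5 × 10⁻³ kg m⁻⁴
  119–172 m: Δρ/Δz = 0.544/53 = 0.010 kg m⁻⁴
  172–218 m: Δρ/Δz = 1.482/46 = 0.032 kg m⁻⁴
  218–233 m: Δρ/Δz = 0.152/15 = 0.010 kg m⁻⁴
The largest gradient is in the 172–218 m interval — the pycnocline.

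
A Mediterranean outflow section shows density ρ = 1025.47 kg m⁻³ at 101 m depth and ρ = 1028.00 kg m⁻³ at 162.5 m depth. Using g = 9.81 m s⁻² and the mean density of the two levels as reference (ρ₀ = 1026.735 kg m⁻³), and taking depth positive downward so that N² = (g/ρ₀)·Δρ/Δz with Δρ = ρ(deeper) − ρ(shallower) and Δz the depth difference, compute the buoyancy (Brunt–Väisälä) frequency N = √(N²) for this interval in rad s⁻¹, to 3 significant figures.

0.0198 rad s⁻¹

Δρ = 1028.00 − 1025.47 = 2.53 kg m⁻³ over Δz = 162.5 − 101 = 61.5 m.
N² = (9.81/1026.735) × (2.53/61.5) = 3.9306 × 10⁻⁴ s⁻².
N = √(3.9306 × 10⁻⁴) = 0.019826 rad s⁻¹ ≈ 0.0198 rad s⁻¹.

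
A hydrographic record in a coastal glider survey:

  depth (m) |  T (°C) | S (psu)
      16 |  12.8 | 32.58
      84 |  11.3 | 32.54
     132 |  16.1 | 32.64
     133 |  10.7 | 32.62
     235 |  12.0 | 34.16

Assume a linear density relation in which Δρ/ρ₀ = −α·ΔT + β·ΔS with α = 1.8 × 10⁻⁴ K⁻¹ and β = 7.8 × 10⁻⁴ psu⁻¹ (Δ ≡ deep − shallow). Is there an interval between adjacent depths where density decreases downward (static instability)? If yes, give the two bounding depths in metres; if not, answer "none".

Evaluate Δρ/ρ₀ = −αΔT + βΔS across each adjacent pair:
  16–84 m: −αΔT+βΔS = −(1.8 × 10⁻⁴)(-1.5)+(7.8 × 10⁻⁴)(-0.04) = 2.4 × 10⁻⁴ → stable
  84–132 m: −αΔT+βΔS = −(1.8 × 10⁻⁴)(+4.8)+(7.8 × 10⁻⁴)(+0.10) = -7.9 × 10⁻⁴ → UNSTABLE
  132–133 m: −αΔT+βΔS = −(1.8 × 10⁻⁴)(-5.4)+(7.8 × 10⁻⁴)(-0.02) = 9.6 × 10⁻⁴ → stable
  133–235 m: −αΔT+βΔS = −(1.8 × 10⁻⁴)(+1.3)+(7.8 × 10⁻⁴)(+1.54) = 9.7 × 10⁻⁴ → stable
The 84–132 m interval has Δρ < 0: lighter water underlies denser water.

84–132 m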